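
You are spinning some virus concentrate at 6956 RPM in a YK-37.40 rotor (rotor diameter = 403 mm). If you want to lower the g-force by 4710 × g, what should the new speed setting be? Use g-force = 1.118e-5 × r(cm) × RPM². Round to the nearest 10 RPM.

N₂ ≈ 5240 RPM

r = 403 mm / 2 = 201.5 mm = 20.15 cm
Current RCF = 1.118 × 10⁻⁵ × 20.15 × (6956)² = 1.118 × 10⁻⁵ × 20.15 × 48,385,936 ≈ 10,900.2 × g
Target RCF = 10,900.2 − 4,710 = 6,190.2 × g
N² = 6,190.2 / (22.5277 × 10⁻⁵) = 27,478,171
N ≈ √27,478,171 ≈ 5,242.0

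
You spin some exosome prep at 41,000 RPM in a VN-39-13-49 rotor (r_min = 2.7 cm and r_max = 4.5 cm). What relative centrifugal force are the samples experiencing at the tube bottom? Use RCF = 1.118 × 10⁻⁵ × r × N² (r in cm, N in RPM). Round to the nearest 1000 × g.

≈ 85000 x g

Use r_max = 4.5 cm.
RCF = 1.118 × 10⁻⁵ × 4.5 × (41000)² = 1.118 × 10⁻⁵ × 4.5 × 1,681,000,000 ≈ 84,571.1 × g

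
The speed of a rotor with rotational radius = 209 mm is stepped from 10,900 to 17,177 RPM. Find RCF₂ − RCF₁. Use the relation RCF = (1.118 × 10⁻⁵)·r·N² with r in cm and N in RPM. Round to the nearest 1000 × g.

41000 × g

r = 209 mm = 20.9 cm
RCF₁ = 1.118 × 10⁻⁵ × 20.9 × (10900)² = 1.118 × 10⁻⁵ × 20.9 × 118,810,000 ≈ 27,761.4 × g
RCF₂ = 1.118 × 10⁻⁵ × 20.9 × (17177)² = 1.118 × 10⁻⁵ × 20.9 × 295,049,329 ≈ 68,941.8 × g
Increase = 68,941.8 − 27,761.4 = 41,180.4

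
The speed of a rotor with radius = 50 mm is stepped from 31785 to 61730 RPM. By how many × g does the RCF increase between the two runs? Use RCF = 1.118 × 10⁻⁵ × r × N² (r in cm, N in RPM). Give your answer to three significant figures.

157000 × g

r = 50 mm = 5.0 cm
RCF₁ = 1.118 × 10⁻⁵ × 5 × (31785)² = 1.118 × 10⁻⁵ × 5 × 1,010,286,225 ≈ 56,475 × g
RCF₂ = 1.118 × 10⁻⁵ × 5 × (61730)² = 1.118 × 10⁻⁵ × 5 × 3,810,592,900 ≈ 213,012.1 × g
Increase = 213,012.1 − 56,475 = 156,537.1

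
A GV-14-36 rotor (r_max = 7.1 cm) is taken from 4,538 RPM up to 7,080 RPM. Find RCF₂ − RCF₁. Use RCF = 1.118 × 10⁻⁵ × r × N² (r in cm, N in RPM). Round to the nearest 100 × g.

RCF₁ = 1.118 × 10⁻⁵ × 7.1 × (4538)² = 1.118 × 10⁻⁵ × 7.1 × 20,593,444 ≈ 1,634.7 × g
RCF₂ = 1.118 × 10⁻⁵ × 7.1 × (7080)² = 1.118 × 10⁻⁵ × 7.1 × 50,126,400 ≈ 3,978.9 × g
Increase = 3,978.9 − 1,634.7 = 2,344.2

2300 x g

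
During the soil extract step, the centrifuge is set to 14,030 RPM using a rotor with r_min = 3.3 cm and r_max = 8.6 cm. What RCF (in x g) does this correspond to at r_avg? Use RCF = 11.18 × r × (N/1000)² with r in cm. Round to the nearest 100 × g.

r_avg = (3.3 + 8.6) / 2 = 5.95 cm
RCF = 11.18 × r × (N/1000)²
RCF = 11.18 × 5.95 × (14.03)² = 11.18 × 5.95 × 196.8409 ≈ 13,094.1 × g

RCF ≈ 13100 x g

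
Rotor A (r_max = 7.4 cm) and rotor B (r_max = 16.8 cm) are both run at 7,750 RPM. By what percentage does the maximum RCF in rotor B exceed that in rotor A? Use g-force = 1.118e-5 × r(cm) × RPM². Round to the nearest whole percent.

127%

At equal RPM, RCF scales linearly with r: ratio = 16.8 / 7.4 = 2.2703.
So rotor B delivers 127.0% more g-force.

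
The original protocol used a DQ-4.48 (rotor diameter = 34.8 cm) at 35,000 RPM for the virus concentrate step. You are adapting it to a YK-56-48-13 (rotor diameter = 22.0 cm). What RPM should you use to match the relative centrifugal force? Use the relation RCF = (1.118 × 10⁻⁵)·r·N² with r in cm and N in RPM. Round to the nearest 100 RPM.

Original rotor: r = 34.8 / 2 = 17.4 cm
RCF_original = 1.118 × 10⁻⁵ × 17.4 × (35000)² = 1.118 × 10⁻⁵ × 17.4 × 1,225,000,000 ≈ 238,301.7 × g
Your rotor: r = 22.0 / 2 = 11 cm
238,301.7 = 1.118 × 10⁻⁵ × 11 × N²
N² = 238,301.7 / (12.298 × 10⁻⁵) = 1,937,727,273
N ≈ √1,937,727,273 ≈ 44,019.6

≈ 44000 RPM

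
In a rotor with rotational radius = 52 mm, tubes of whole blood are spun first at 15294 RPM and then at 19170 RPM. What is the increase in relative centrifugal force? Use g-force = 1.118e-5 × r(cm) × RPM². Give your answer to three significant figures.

r = 52 mm = 5.2 cm
RCF₁ = 1.118 × 10⁻⁵ × 5.2 × (15294)² = 1.118 × 10⁻⁵ × 5.2 × 233,906,436 ≈ 13,598.4 × g
RCF₂ = 1.118 × 10⁻⁵ × 5.2 × (19170)² = 1.118 × 10⁻⁵ × 5.2 × 367,488,900 ≈ 21,364.3 × g
Increase = 21,364.3 − 13,598.4 = 7,765.9

≈ 7770 g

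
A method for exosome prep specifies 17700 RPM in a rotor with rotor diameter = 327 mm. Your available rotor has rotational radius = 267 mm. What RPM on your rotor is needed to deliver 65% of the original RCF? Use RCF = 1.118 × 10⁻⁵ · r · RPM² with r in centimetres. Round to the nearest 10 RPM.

≈ 11170 RPM

Original rotor: r = 327 mm / 2 = 163.5 mm = 16.35 cm
RCF_original = 1.118 × 10⁻⁵ × 16.35 × (17700)² = 1.118 × 10⁻⁵ × 16.35 × 313,290,000 ≈ 57,267.2 × g
Target RCF = 0.65 × 57,267.2 ≈ 37,223.7 × g
Your rotor: r = 267 mm = 26.7 cm
37,223.7 = 1.118 × 10⁻⁵ × 26.7 × N²
N² = 37,223.7 / (29.8506 × 10⁻⁵) = 124,700,006
N ≈ √124,700,006 ≈ 11,166.9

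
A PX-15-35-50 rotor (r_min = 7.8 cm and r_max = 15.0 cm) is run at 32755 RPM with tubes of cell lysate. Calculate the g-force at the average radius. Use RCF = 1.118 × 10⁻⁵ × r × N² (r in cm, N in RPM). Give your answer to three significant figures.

r_avg = (7.8 + 15.0) / 2 = 11.4 cm
RCF = 1.118 × 10⁻⁵ × r × N²
RCF = 1.118 × 10⁻⁵ × 11.4 × (32755)² = 1.118 × 10⁻⁵ × 11.4 × 1,072,890,025 ≈ 136,742 × g

137000 x g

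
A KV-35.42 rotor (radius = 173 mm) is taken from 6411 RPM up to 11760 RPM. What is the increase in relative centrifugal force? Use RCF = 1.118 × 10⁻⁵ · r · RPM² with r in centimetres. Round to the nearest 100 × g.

≈ 18800 × g

r = 173 mm = 17.3 cm
RCF₁ = 1.118 × 10⁻⁵ × 17.3 × (6411)² = 1.118 × 10⁻⁵ × 17.3 × 41,100,921 ≈ 7,949.5 × g
RCF₂ = 1.118 × 10⁻⁵ × 17.3 × (11760)² = 1.118 × 10⁻⁵ × 17.3 × 138,297,600 ≈ 26,748.7 × g
Increase = 26,748.7 − 7,949.5 = 18,799.2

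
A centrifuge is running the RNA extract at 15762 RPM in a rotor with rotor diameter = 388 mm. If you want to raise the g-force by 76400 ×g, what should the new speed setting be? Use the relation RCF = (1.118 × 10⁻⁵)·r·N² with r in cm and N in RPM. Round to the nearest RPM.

24509 RPM

r = 388 mm / 2 = 194 mm = 19.4 cm
Current RCF = 1.118 × 10⁻⁵ × 19.4 × (15762)² = 1.118 × 10⁻⁵ × 19.4 × 248,440,644 ≈ 53,884.8 × g
Target RCF = 53,884.8 + 76,400 = 130,284.8 × g
N² = 130,284.8 / (21.6892 × 10⁻⁵) = 600,689,744
N ≈ √600,689,744 ≈ 24,509.0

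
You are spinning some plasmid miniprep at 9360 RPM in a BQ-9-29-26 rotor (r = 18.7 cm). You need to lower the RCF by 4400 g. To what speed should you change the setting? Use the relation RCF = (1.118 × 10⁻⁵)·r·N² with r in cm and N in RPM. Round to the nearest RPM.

≈ 8159 RPM

Current RCF = 1.118 × 10⁻⁵ × 18.7 × (9360)² = 1.118 × 10⁻⁵ × 18.7 × 87,609,600 ≈ 18,316.2 × g
Target RCF = 18,316.2 − 4,400 = 13,916.2 × g
N² = 13,916.2 / (20.9066 × 10⁻⁵) = 66,563,669
N ≈ √66,563,669 ≈ 8,158.7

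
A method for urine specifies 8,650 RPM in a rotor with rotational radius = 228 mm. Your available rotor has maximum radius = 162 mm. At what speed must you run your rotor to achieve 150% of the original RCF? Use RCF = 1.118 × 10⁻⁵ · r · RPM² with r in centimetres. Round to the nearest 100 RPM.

Original rotor: r = 228 mm = 22.8 cm
RCF_original = 1.118 × 10⁻⁵ × 22.8 × (8650)² = 1.118 × 10⁻⁵ × 22.8 × 74,822,500 ≈ 19,072.6 × g
Target RCF = 1.5 × 19,072.6 ≈ 28,608.9 × g
Your rotor: r = 162 mm = 16.2 cm
28,608.9 = 1.118 × 10⁻⁵ × 16.2 × N²
N² = 28,608.9 / (18.1116 × 10⁻⁵) = 157,958,988
N ≈ √157,958,988 ≈ 12,568.2

12600 RPM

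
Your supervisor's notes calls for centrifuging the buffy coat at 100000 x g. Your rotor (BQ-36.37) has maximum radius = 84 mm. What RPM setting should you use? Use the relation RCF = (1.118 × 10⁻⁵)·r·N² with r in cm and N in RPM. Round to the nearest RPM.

r = 84 mm = 8.4 cm
100,000 = 1.118 × 10⁻⁵ × 8.4 × N²
N² = 100,000 / (9.3912 × 10⁻⁵) = 1,064,826,646
N ≈ √1,064,826,646 ≈ 32,631.7

≈ 32632 RPM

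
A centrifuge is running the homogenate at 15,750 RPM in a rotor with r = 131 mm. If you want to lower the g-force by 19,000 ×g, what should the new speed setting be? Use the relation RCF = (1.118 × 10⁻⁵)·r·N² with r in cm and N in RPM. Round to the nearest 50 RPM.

≈ 10900 RPM

r = 131 mm = 13.1 cm
Current RCF = 1.118 × 10⁻⁵ × 13.1 × (15750)² = 1.118 × 10⁻⁵ × 13.1 × 248,062,500 ≈ 36,330.7 × g
Target RCF = 36,330.7 − 19,000 = 17,330.7 × g
N² = 17,330.7 / (14.6458 × 10⁻⁵) = 118,332,218
N ≈ √118,332,218 ≈ 10,878.1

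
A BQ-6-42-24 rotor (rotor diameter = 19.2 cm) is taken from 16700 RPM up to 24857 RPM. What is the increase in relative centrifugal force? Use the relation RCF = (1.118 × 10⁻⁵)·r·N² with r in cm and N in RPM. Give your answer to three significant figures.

≈ 36400 × g

r = 19.2 / 2 = 9.6 cm
RCF₁ = 1.118 × 10⁻⁵ × 9.6 × (16700)² = 1.118 × 10⁻⁵ × 9.6 × 278,890,000 ≈ 29,932.7 × g
RCF₂ = 1.118 × 10⁻⁵ × 9.6 × (24857)² = 1.118 × 10⁻⁵ × 9.6 × 617,870,449 ≈ 66,314.8 × g
Increase = 66,314.8 − 29,932.7 = 36,382.1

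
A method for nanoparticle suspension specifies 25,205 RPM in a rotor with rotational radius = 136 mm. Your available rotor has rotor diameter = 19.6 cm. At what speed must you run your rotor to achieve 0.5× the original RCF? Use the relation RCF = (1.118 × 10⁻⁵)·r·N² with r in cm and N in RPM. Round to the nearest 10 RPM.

Original rotor: r = 136 mm = 13.6 cm
RCF = 1.118 × 10⁻⁵ × r × N²
RCF_original = 1.118 × 10⁻⁵ × 13.6 × (25205)² = 1.118 × 10⁻⁵ × 13.6 × 635,292,025 ≈ 96,594.9 × g
Target RCF = 0.5 × 96,594.9 ≈ 48,297.4 × g
Your rotor: r = 19.6 / 2 = 9.8 cm
48,297.4 = 1.118 × 10⁻⁵ × 9.8 × N²
N² = 48,297.4 / (10.9564 × 10⁻⁵) = 440,814,501
N ≈ √440,814,501 ≈ 20,995.6

21000 RPM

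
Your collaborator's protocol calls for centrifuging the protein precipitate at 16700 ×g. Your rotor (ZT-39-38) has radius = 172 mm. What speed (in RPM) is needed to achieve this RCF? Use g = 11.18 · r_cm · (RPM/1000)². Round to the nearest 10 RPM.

r = 172 mm = 17.2 cm
RCF = 11.18 × r × (N/1000)²
16,700 = 11.18 × 17.2 × (N/1000)²
(N/1000)² = 16,700 / 192.296 = 86.84528
N = 1000 × √86.84528 ≈ 9,319.1

≈ 9320 RPM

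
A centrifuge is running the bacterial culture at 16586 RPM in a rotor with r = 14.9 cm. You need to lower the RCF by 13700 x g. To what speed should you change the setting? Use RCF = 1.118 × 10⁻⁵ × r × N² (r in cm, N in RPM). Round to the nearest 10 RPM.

N₂ ≈ 13890 RPM

Current RCF = 1.118 × 10⁻⁵ × 14.9 × (16586)² = 1.118 × 10⁻⁵ × 14.9 × 275,095,396 ≈ 45,825.9 × g
Target RCF = 45,825.9 − 13,700 = 32,125.9 × g
N² = 32,125.9 / (16.6582 × 10⁻⁵) = 192,853,370
N ≈ √192,853,370 ≈ 13,887.2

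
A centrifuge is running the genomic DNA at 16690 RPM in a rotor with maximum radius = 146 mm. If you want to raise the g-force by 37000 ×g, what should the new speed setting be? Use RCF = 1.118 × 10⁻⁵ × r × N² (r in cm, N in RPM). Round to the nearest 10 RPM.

r = 146 mm = 14.6 cm
Current RCF = 1.118 × 10⁻⁵ × 14.6 × (16690)² = 1.118 × 10⁻⁵ × 14.6 × 278,556,100 ≈ 45,468.2 × g
Target RCF = 45,468.2 + 37,000 = 82,468.2 × g
N² = 82,468.2 / (16.3228 × 10⁻⁵) = 505,233,171
N ≈ √505,233,171 ≈ 22,477.4

≈ 22480 RPM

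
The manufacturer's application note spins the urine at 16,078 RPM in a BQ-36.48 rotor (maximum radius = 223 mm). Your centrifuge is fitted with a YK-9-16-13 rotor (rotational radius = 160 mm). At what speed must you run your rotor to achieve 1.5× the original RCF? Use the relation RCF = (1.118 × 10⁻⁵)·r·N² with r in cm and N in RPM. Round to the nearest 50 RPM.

Original rotor: r = 223 mm = 22.3 cm
RCF_original = 1.118 × 10⁻⁵ × 22.3 × (16078)² = 1.118 × 10⁻⁵ × 22.3 × 258,502,084 ≈ 64,448.2 × g
Target RCF = 1.5 × 64,448.2 ≈ 96,672.3 × g
Your rotor: r = 160 mm = 16.0 cm
96,672.3 = 1.118 × 10⁻⁵ × 16 × N²
N² = 96,672.3 / (17.888 × 10⁻⁵) = 540,431,015
N ≈ √540,431,015 ≈ 23,247.2

≈ 23250 RPM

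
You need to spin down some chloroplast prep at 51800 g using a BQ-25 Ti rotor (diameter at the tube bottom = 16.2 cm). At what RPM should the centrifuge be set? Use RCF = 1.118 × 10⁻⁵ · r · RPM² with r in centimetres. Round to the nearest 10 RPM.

N ≈ 23920 RPM

r = 16.2 / 2 = 8.1 cm
RCF = 1.118 × 10⁻⁵ × r × N²
51,800 = 1.118 × 10⁻⁵ × 8.1 × N²
N² = 51,800 / (9.0558 × 10⁻⁵) = 572,009,099
N ≈ √572,009,099 ≈ 23,916.7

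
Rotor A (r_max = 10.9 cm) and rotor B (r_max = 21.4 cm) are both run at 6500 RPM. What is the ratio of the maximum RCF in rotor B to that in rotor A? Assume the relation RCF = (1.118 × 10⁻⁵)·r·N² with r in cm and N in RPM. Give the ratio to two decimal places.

1.96

At fixed N, RCF ∝ r, so RCF_B/RCF_A = r_B/r_A = 21.4 / 10.9 = 1.9633.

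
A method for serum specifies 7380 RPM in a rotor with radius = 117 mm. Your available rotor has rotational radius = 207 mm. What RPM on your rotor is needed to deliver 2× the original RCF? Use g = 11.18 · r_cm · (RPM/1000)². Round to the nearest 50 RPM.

≈ 7850 RPM

Original rotor: r = 117 mm = 11.7 cm
RCF_original = 11.18 × 11.7 × (7.38)² = 11.18 × 11.7 × 54.4644 ≈ 7,124.3 × g
Target RCF = 2 × 7,124.3 ≈ 14,248.6 × g
Your rotor: r = 207 mm = 20.7 cm
14,248.6 = 11.18 × 20.7 × (N/1000)²
(N/1000)² = 14,248.6 / 231.426 = 61.56871
N = 1000 × √61.56871 ≈ 7,846.6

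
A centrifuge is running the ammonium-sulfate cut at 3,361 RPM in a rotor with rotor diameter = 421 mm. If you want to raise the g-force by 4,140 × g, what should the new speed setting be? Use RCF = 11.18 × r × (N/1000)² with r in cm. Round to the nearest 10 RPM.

≈ 5370 RPM

r = 421 mm / 2 = 210.5 mm = 21.05 cm
Current RCF = 11.18 × 21.05 × (3.361)² = 11.18 × 21.05 × 11.296321 ≈ 2,658.5 × g
Target RCF = 2,658.5 + 4,140 = 6,798.5 × g
(N/1000)² = 6,798.5 / 235.339 = 28.88811
N = 1000 × √28.88811 ≈ 5,374.8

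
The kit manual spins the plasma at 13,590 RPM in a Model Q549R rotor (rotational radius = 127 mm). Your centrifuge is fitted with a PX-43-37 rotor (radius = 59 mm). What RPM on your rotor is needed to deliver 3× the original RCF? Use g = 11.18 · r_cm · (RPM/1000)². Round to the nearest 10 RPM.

34530 RPM

Original rotor: r = 127 mm = 12.7 cm
RCF_original = 11.18 × 12.7 × (13.59)² = 11.18 × 12.7 × 184.6881 ≈ 26,223.1 × g
Target RCF = 3 × 26,223.1 ≈ 78,669.3 × g
Your rotor: r = 59 mm = 5.9 cm
78,669.3 = 11.18 × 5.9 × (N/1000)²
(N/1000)² = 78,669.3 / 65.962 = 1192.646
N = 1000 × √1192.646 ≈ 34,534.7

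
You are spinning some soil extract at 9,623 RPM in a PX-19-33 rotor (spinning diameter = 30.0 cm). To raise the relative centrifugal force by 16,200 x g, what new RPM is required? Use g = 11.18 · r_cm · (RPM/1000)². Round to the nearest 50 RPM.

≈ 13750 RPM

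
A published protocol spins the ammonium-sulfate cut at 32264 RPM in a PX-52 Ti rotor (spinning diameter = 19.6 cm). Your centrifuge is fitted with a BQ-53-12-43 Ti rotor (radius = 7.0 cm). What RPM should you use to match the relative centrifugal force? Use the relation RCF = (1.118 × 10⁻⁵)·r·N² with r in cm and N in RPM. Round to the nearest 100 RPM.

Original rotor: r = 19.6 / 2 = 9.8 cm
RCF_original = 1.118 × 10⁻⁵ × 9.8 × (32264)² = 1.118 × 10⁻⁵ × 9.8 × 1,040,965,696 ≈ 114,052.4 × g
114,052.4 = 1.118 × 10⁻⁵ × 7 × N²
N² = 114,052.4 / (7.826 × 10⁻⁵) = 1,457,352,415
N ≈ √1,457,352,415 ≈ 38,175.3

38200 RPM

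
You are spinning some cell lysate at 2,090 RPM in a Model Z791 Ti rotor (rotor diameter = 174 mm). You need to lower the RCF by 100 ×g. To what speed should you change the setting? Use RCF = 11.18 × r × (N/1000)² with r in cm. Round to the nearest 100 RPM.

r = 174 mm / 2 = 87 mm = 8.7 cm
Current RCF = 11.18 × 8.7 × (2.09)² = 11.18 × 8.7 × 4.3681 ≈ 424.9 × g
Target RCF = 424.9 − 100 = 324.9 × g
(N/1000)² = 324.9 / 97.266 = 3.340324
N = 1000 × √3.340324 ≈ 1,827.7

1800 RPM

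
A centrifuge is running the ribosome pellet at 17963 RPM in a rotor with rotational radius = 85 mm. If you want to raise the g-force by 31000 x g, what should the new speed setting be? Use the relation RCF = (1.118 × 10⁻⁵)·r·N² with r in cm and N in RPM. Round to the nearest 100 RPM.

≈ 25500 RPM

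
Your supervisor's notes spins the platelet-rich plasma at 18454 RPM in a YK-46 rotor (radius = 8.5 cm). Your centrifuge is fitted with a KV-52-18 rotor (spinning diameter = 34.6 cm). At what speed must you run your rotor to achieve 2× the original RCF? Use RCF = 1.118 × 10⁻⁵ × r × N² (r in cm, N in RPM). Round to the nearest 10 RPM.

RCF_original = 1.118 × 10⁻⁵ × 8.5 × (18454)² = 1.118 × 10⁻⁵ × 8.5 × 340,550,116 ≈ 32,362.5 × g
Target RCF = 2 × 32,362.5 ≈ 64,725 × g
Your rotor: r = 34.6 / 2 = 17.3 cm
64,725 = 1.118 × 10⁻⁵ × 17.3 × N²
N² = 64,725 / (19.3414 × 10⁻⁵) = 334,644,855
N ≈ √334,644,855 ≈ 18,293.3

≈ 18290 RPM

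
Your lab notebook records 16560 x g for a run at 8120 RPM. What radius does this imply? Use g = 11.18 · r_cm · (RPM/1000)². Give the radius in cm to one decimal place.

≈ 22.5 cm

RCF = 11.18 × r × (N/1000)²
16560 = 11.18 × r × (8.12)²
r = 16560 / (11.18 × 65.9344) = 16560 / 737.1466 ≈ 22.465 cm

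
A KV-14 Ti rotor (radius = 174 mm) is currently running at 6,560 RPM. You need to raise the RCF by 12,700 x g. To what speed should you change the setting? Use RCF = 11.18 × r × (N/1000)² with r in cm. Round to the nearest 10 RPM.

10410 RPM

r = 174 mm = 17.4 cm
Current RCF = 11.18 × 17.4 × (6.56)² = 11.18 × 17.4 × 43.0336 ≈ 8,371.4 × g
Target RCF = 8,371.4 + 12,700 = 21,071.4 × g
(N/1000)² = 21,071.4 / 194.532 = 108.3184
N = 1000 × √108.3184 ≈ 10,407.6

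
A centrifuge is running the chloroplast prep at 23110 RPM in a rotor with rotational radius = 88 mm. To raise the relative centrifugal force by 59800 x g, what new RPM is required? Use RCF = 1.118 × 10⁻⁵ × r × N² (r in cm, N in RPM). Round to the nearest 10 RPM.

33790 RPM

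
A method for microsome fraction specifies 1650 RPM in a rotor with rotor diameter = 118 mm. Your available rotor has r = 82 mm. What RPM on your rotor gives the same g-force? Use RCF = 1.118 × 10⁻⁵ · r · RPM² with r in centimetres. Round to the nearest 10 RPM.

Original rotor: r = 118 mm / 2 = 59 mm = 5.9 cm
RCF_original = 1.118 × 10⁻⁵ × 5.9 × (1650)² = 1.118 × 10⁻⁵ × 5.9 × 2,722,500 ≈ 179.6 × g
Your rotor: r = 82 mm = 8.2 cm
179.6 = 1.118 × 10⁻⁵ × 8.2 × N²
N² = 179.6 / (9.1676 × 10⁻⁵) = 1,959,073
N ≈ √1,959,073 ≈ 1,399.7

≈ 1400 RPM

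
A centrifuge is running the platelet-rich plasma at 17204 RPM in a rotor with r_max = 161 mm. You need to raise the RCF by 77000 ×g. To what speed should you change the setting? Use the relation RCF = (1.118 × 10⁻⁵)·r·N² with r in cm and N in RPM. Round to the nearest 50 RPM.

r = 161 mm = 16.1 cm
Current RCF = 1.118 × 10⁻⁵ × 16.1 × (17204)² = 1.118 × 10⁻⁵ × 16.1 × 295,977,616 ≈ 53,275.4 × g
Target RCF = 53,275.4 + 77,000 = 130,275.4 × g
N² = 130,275.4 / (17.9998 × 10⁻⁵) = 723,760,264
N ≈ √723,760,264 ≈ 26,902.8

26900 RPM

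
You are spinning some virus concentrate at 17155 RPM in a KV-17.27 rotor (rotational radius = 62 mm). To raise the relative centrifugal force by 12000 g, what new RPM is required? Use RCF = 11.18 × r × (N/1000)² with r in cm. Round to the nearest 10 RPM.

21620 RPM

r = 62 mm = 6.2 cm
Current RCF = 11.18 × 6.2 × (17.155)² = 11.18 × 6.2 × 294.294025 ≈ 20,399.3 × g
Target RCF = 20,399.3 + 12,000 = 32,399.3 × g
(N/1000)² = 32,399.3 / 69.316 = 467.4144
N = 1000 × √467.4144 ≈ 21,619.8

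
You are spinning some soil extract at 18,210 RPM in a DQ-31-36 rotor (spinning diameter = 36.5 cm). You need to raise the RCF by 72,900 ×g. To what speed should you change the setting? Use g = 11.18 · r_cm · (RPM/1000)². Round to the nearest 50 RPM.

≈ 26250 RPM

r = 36.5 / 2 = 18.25 cm
Current RCF = 11.18 × 18.25 × (18.21)² = 11.18 × 18.25 × 331.6041 ≈ 67,658.8 × g
Target RCF = 67,658.8 + 72,900 = 140,558.8 × g
(N/1000)² = 140,558.8 / 204.035 = 688.8955
N = 1000 × √688.8955 ≈ 26,246.8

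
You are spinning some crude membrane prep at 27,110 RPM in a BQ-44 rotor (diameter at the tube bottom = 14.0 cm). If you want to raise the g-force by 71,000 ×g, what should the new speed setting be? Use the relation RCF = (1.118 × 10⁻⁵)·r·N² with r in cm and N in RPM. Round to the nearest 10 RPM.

r = 14.0 / 2 = 7 cm
Current RCF = 1.118 × 10⁻⁵ × 7 × (27110)² = 1.118 × 10⁻⁵ × 7 × 734,952,100 ≈ 57,517.4 × g
Target RCF = 57,517.4 + 71,000 = 128,517.4 × g
N² = 128,517.4 / (7.826 × 10⁻⁵) = 1,642,185,024
N ≈ √1,642,185,024 ≈ 40,523.9

40520 RPM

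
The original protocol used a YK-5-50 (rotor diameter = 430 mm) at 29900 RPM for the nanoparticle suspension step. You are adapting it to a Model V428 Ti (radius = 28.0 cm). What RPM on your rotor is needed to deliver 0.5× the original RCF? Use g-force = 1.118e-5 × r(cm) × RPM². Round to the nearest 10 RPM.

≈ 18530 RPM

Original rotor: r = 430 mm / 2 = 215 mm = 21.5 cm
RCF_original = 1.118 × 10⁻⁵ × 21.5 × (29900)² = 1.118 × 10⁻⁵ × 21.5 × 894,010,000 ≈ 214,893.2 × g
Target RCF = 0.5 × 214,893.2 ≈ 107,446.6 × g
107,446.6 = 1.118 × 10⁻⁵ × 28 × N²
N² = 107,446.6 / (31.304 × 10⁻⁵) = 343,236,008
N ≈ √343,236,008 ≈ 18,526.6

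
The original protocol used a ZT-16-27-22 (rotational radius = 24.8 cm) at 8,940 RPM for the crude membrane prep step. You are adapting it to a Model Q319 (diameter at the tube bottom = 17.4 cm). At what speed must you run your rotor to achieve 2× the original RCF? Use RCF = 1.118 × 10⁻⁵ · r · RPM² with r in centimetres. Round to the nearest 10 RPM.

RCF_original = 1.118 × 10⁻⁵ × 24.8 × (8940)² = 1.118 × 10⁻⁵ × 24.8 × 79,923,600 ≈ 22,159.9 × g
Target RCF = 2 × 22,159.9 ≈ 44,319.8 × g
Your rotor: r = 17.4 / 2 = 8.7 cm
44,319.8 = 1.118 × 10⁻⁵ × 8.7 × N²
N² = 44,319.8 / (9.7266 × 10⁻⁵) = 455,655,625
N ≈ √455,655,625 ≈ 21,346.1

≈ 21350 RPM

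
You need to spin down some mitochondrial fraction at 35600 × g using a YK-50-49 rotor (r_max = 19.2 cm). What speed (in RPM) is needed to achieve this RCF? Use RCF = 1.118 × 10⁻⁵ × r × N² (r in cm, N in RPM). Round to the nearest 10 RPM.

N ≈ 12880 RPM

35,600 = 1.118 × 10⁻⁵ × 19.2 × N²
N² = 35,600 / (21.4656 × 10⁻⁵) = 165,846,750
N ≈ √165,846,750 ≈ 12,878.2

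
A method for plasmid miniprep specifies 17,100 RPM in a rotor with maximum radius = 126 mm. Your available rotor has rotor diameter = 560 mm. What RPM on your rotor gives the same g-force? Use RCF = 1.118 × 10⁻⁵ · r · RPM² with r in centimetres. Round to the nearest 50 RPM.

11450 RPM

Original rotor: r = 126 mm = 12.6 cm
RCF_original = 1.118 × 10⁻⁵ × 12.6 × (17100)² = 1.118 × 10⁻⁵ × 12.6 × 292,410,000 ≈ 41,191.2 × g
Your rotor: r = 560 mm / 2 = 280 mm = 28 cm
41,191.2 = 1.118 × 10⁻⁵ × 28 × N²
N² = 41,191.2 / (31.304 × 10⁻⁵) = 131,584,462
N ≈ √131,584,462 ≈ 11,471.0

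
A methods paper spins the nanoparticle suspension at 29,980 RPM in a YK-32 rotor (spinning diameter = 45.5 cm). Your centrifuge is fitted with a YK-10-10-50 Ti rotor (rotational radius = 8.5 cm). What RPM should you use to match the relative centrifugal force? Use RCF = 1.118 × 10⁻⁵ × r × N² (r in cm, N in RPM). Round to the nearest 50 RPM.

≈ 49050 RPM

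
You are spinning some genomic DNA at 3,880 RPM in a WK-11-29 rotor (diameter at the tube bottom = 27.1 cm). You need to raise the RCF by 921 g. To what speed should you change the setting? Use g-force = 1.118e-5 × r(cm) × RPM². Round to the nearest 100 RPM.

r = 27.1 / 2 = 13.55 cm
Current RCF = 1.118 × 10⁻⁵ × 13.55 × (3880)² = 1.118 × 10⁻⁵ × 13.55 × 15,054,400 ≈ 2,280.6 × g
Target RCF = 2,280.6 + 921 = 3,201.6 × g
N² = 3,201.6 / (15.1489 × 10⁻⁵) = 21,134,208
N ≈ √21,134,208 ≈ 4,597.2

N₂ ≈ 4600 RPM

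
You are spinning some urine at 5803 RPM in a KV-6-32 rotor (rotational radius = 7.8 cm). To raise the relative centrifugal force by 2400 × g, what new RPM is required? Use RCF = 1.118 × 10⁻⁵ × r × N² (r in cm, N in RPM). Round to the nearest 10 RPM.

Current RCF = 1.118 × 10⁻⁵ × 7.8 × (5803)² = 1.118 × 10⁻⁵ × 7.8 × 33,674,809 ≈ 2,936.6 × g
Target RCF = 2,936.6 + 2,400 = 5,336.6 × g
N² = 5,336.6 / (8.7204 × 10⁻⁵) = 61,196,734
N ≈ √61,196,734 ≈ 7,822.8

7820 RPM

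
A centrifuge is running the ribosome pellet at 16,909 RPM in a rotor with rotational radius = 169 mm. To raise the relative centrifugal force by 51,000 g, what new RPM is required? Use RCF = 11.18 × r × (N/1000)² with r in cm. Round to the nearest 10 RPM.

≈ 23580 RPM

r = 169 mm = 16.9 cm
Current RCF = 11.18 × 16.9 × (16.909)² = 11.18 × 16.9 × 285.914281 ≈ 54,021.2 × g
Target RCF = 54,021.2 + 51,000 = 105,021.2 × g
(N/1000)² = 105,021.2 / 188.942 = 555.8383
N = 1000 × √555.8383 ≈ 23,576.2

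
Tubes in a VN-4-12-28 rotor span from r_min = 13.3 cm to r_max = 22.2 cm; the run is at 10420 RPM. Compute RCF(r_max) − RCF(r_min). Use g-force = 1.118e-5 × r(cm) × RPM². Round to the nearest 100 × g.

ΔRCF ≈ 10800 x g

RCF_max = 1.118 × 10⁻⁵ × 22.2 × (10420)² = 1.118 × 10⁻⁵ × 22.2 × 108,576,400 ≈ 26,948.2 × g
RCF_min = 1.118 × 10⁻⁵ × 13.3 × (10420)² = 1.118 × 10⁻⁵ × 13.3 × 108,576,400 ≈ 16,144.7 × g
ΔRCF = 26,948.2 − 16,144.7 = 10,803.5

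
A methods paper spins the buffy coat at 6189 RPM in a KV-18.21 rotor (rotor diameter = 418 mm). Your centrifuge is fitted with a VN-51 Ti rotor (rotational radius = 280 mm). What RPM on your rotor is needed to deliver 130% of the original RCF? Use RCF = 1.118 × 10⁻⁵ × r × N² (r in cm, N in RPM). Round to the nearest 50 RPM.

Original rotor: r = 418 mm / 2 = 209 mm = 20.9 cm
RCF_original = 1.118 × 10⁻⁵ × 20.9 × (6189)² = 1.118 × 10⁻⁵ × 20.9 × 38,303,721 ≈ 8,950.1 × g
Target RCF = 1.3 × 8,950.1 ≈ 11,635.1 × g
Your rotor: r = 280 mm = 28.0 cm
11,635.1 = 1.118 × 10⁻⁵ × 28 × N²
N² = 11,635.1 / (31.304 × 10⁻⁵) = 37,168,094
N ≈ √37,168,094 ≈ 6,096.6

≈ 6100 RPM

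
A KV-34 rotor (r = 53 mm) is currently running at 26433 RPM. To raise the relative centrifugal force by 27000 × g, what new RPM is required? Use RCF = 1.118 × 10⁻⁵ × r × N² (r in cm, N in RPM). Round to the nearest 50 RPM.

r = 53 mm = 5.3 cm
Current RCF = 1.118 × 10⁻⁵ × 5.3 × (26433)² = 1.118 × 10⁻⁵ × 5.3 × 698,703,489 ≈ 41,401 × g
Target RCF = 41,401 + 27,000 = 68,401 × g
N² = 68,401 / (5.9254 × 10⁻⁵) = 1,154,369,325
N ≈ √1,154,369,325 ≈ 33,976.0

≈ 34000 RPM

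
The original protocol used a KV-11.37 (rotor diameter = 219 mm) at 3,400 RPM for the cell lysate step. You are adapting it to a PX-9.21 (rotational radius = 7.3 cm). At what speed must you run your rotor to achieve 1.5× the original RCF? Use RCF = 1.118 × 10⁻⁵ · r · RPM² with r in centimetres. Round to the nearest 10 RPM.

Original rotor: r = 219 mm / 2 = 109.5 mm = 10.95 cm
RCF = 1.118 × 10⁻⁵ × r × N²
RCF_original = 1.118 × 10⁻⁵ × 10.95 × (3400)² = 1.118 × 10⁻⁵ × 10.95 × 11,560,000 ≈ 1,415.2 × g
Target RCF = 1.5 × 1,415.2 ≈ 2,122.8 × g
2,122.8 = 1.118 × 10⁻⁵ × 7.3 × N²
N² = 2,122.8 / (8.1614 × 10⁻⁵) = 26,010,243
N ≈ √26,010,243 ≈ 5,100.0

≈ 5100 RPM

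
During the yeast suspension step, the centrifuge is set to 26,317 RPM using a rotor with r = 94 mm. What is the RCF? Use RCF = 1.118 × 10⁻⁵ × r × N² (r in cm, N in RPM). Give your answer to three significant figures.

72800 × g

r = 94 mm = 9.4 cm
RCF = 1.118 × 10⁻⁵ × r × N²
RCF = 1.118 × 10⁻⁵ × 9.4 × (26317)² = 1.118 × 10⁻⁵ × 9.4 × 692,584,489 ≈ 72,785.1 × g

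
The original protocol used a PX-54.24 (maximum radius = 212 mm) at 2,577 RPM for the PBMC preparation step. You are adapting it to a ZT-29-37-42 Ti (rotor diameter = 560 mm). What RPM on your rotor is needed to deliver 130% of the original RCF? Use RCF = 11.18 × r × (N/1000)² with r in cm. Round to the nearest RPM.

Original rotor: r = 212 mm = 21.2 cm
RCF_original = 11.18 × 21.2 × (2.577)² = 11.18 × 21.2 × 6.640929 ≈ 1,574 × g
Target RCF = 1.3 × 1,574 ≈ 2,046.2 × g
Your rotor: r = 560 mm / 2 = 280 mm = 28 cm
2,046.2 = 11.18 × 28 × (N/1000)²
(N/1000)² = 2,046.2 / 313.04 = 6.536545
N = 1000 × √6.536545 ≈ 2,556.7

≈ 2557 RPM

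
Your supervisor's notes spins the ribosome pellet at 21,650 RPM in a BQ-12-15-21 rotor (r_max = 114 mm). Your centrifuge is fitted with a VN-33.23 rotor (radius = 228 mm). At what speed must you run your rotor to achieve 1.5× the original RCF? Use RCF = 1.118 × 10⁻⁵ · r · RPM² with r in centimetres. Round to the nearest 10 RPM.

18750 RPM

Original rotor: r = 114 mm = 11.4 cm
RCF_original = 1.118 × 10⁻⁵ × 11.4 × (21650)² = 1.118 × 10⁻⁵ × 11.4 × 468,722,500 ≈ 59,739.6 × g
Target RCF = 1.5 × 59,739.6 ≈ 89,609.4 × g
Your rotor: r = 228 mm = 22.8 cm
89,609.4 = 1.118 × 10⁻⁵ × 22.8 × N²
N² = 89,609.4 / (25.4904 × 10⁻⁵) = 351,541,757
N ≈ √351,541,757 ≈ 18,749.4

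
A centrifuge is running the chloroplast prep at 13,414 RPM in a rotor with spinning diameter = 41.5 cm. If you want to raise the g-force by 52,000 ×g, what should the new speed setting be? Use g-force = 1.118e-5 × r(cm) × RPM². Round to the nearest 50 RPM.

≈ 20100 RPM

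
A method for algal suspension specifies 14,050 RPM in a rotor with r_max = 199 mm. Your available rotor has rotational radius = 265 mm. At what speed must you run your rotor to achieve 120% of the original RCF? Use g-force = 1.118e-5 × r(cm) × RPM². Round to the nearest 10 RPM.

13340 RPM

Original rotor: r = 199 mm = 19.9 cm
RCF_original = 1.118 × 10⁻⁵ × 19.9 × (14050)² = 1.118 × 10⁻⁵ × 19.9 × 197,402,500 ≈ 43,918.5 × g
Target RCF = 1.2 × 43,918.5 ≈ 52,702.2 × g
Your rotor: r = 265 mm = 26.5 cm
52,702.2 = 1.118 × 10⁻⁵ × 26.5 × N²
N² = 52,702.2 / (29.627 × 10⁻⁵) = 177,885,712
N ≈ √177,885,712 ≈ 13,337.4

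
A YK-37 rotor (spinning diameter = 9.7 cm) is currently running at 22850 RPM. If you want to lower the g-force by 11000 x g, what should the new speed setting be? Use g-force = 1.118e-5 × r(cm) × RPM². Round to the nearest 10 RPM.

N₂ ≈ 17870 RPM

r = 9.7 / 2 = 4.85 cm
Current RCF = 1.118 × 10⁻⁵ × 4.85 × (22850)² = 1.118 × 10⁻⁵ × 4.85 × 522,122,500 ≈ 28,311 × g
Target RCF = 28,311 − 11,000 = 17,311 × g
N² = 17,311 / (5.4223 × 10⁻⁵) = 319,255,666
N ≈ √319,255,666 ≈ 17,867.7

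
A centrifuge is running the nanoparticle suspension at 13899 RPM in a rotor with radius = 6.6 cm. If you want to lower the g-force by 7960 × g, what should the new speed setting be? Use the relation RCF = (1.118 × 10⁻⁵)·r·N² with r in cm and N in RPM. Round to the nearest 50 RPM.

9250 RPM

Current RCF = 1.118 × 10⁻⁵ × 6.6 × (13899)² = 1.118 × 10⁻⁵ × 6.6 × 193,182,201 ≈ 14,254.5 × g
Target RCF = 14,254.5 − 7,960 = 6,294.5 × g
N² = 6,294.5 / (7.3788 × 10⁻⁵) = 85,305,199
N ≈ √85,305,199 ≈ 9,236.1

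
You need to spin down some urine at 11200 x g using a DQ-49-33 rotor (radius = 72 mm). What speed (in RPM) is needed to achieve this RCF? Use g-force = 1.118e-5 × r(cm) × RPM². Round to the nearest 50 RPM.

≈ 11800 RPM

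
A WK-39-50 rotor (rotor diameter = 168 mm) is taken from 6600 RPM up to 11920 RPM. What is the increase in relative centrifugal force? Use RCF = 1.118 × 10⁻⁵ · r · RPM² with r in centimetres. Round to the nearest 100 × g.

≈ 9300 g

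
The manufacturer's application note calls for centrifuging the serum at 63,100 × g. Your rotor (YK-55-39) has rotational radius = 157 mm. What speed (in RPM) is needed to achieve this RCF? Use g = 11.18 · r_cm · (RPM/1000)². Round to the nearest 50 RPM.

r = 157 mm = 15.7 cm
63,100 = 11.18 × 15.7 × (N/1000)²
(N/1000)² = 63,100 / 175.526 = 359.4909
N = 1000 × √359.4909 ≈ 18,960.2

18950 RPM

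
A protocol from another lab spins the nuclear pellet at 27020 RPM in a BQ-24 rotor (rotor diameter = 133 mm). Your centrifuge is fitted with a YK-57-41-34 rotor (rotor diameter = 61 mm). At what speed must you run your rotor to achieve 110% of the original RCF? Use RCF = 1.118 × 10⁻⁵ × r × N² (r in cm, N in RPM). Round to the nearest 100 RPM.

Original rotor: r = 133 mm / 2 = 66.5 mm = 6.65 cm
RCF_original = 1.118 × 10⁻⁵ × 6.65 × (27020)² = 1.118 × 10⁻⁵ × 6.65 × 730,080,400 ≈ 54,279.3 × g
Target RCF = 1.1 × 54,279.3 ≈ 59,707.2 × g
Your rotor: r = 61 mm / 2 = 30.5 mm = 3.05 cm
59,707.2 = 1.118 × 10⁻⁵ × 3.05 × N²
N² = 59,707.2 / (3.4099 × 10⁻⁵) = 1,750,995,630
N ≈ √1,750,995,630 ≈ 41,844.9

41800 RPM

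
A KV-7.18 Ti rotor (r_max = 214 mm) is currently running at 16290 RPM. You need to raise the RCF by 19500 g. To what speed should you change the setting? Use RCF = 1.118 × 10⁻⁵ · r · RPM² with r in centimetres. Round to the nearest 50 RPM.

r = 214 mm = 21.4 cm
Current RCF = 1.118 × 10⁻⁵ × 21.4 × (16290)² = 1.118 × 10⁻⁵ × 21.4 × 265,364,100 ≈ 63,488.9 × g
Target RCF = 63,488.9 + 19,500 = 82,988.9 × g
N² = 82,988.9 / (23.9252 × 10⁻⁵) = 346,868,156
N ≈ √346,868,156 ≈ 18,624.4

N₂ ≈ 18600 RPM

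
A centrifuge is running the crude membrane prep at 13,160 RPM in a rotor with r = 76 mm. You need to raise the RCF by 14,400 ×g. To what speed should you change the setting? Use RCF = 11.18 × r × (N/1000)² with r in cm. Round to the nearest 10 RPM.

r = 76 mm = 7.6 cm
Current RCF = 11.18 × 7.6 × (13.16)² = 11.18 × 7.6 × 173.1856 ≈ 14,715.2 × g
Target RCF = 14,715.2 + 14,400 = 29,115.2 × g
(N/1000)² = 29,115.2 / 84.968 = 342.6608
N = 1000 × √342.6608 ≈ 18,511.1

18510 RPM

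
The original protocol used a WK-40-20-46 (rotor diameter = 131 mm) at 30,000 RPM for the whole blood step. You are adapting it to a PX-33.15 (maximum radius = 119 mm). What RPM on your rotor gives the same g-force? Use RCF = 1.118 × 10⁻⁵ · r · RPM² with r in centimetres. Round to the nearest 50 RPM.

Original rotor: r = 131 mm / 2 = 65.5 mm = 6.55 cm
RCF_original = 1.118 × 10⁻⁵ × 6.55 × (30000)² = 1.118 × 10⁻⁵ × 6.55 × 900,000,000 ≈ 65,906.1 × g
Your rotor: r = 119 mm = 11.9 cm
65,906.1 = 1.118 × 10⁻⁵ × 11.9 × N²
N² = 65,906.1 / (13.3042 × 10⁻⁵) = 495,378,151
N ≈ √495,378,151 ≈ 22,257.1

≈ 22250 RPM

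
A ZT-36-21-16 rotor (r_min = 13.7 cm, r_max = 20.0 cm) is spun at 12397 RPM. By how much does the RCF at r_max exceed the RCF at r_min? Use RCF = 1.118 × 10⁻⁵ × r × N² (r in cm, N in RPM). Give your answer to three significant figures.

ΔRCF ≈ 10800 × g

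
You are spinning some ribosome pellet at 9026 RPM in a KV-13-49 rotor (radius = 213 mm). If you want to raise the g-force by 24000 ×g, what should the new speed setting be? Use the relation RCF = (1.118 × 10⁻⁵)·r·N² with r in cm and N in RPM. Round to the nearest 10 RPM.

≈ 13500 RPM

r = 213 mm = 21.3 cm
Current RCF = 1.118 × 10⁻⁵ × 21.3 × (9026)² = 1.118 × 10⁻⁵ × 21.3 × 81,468,676 ≈ 19,400.5 × g
Target RCF = 19,400.5 + 24,000 = 43,400.5 × g
N² = 43,400.5 / (23.8134 × 10⁻⁵) = 182,252,429
N ≈ √182,252,429 ≈ 13,500.1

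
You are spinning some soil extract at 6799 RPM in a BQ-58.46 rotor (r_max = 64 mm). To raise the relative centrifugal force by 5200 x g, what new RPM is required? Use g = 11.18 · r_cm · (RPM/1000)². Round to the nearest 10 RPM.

r = 64 mm = 6.4 cm
Current RCF = 11.18 × 6.4 × (6.799)² = 11.18 × 6.4 × 46.226401 ≈ 3,307.6 × g
Target RCF = 3,307.6 + 5,200 = 8,507.6 × g
(N/1000)² = 8,507.6 / 71.552 = 118.9009
N = 1000 × √118.9009 ≈ 10,904.2

10900 RPM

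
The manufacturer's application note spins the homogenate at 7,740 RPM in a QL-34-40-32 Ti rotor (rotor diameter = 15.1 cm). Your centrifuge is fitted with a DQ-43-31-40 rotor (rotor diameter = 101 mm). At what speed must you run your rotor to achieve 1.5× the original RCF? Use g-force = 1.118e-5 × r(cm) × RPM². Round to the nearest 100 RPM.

11600 RPM

Original rotor: r = 15.1 / 2 = 7.55 cm
RCF_original = 1.118 × 10⁻⁵ × 7.55 × (7740)² = 1.118 × 10⁻⁵ × 7.55 × 59,907,600 ≈ 5,056.7 × g
Target RCF = 1.5 × 5,056.7 ≈ 7,585 × g
Your rotor: r = 101 mm / 2 = 50.5 mm = 5.05 cm
7,585 = 1.118 × 10⁻⁵ × 5.05 × N²
N² = 7,585 / (5.6459 × 10⁻⁵) = 134,345,277
N ≈ √134,345,277 ≈ 11,590.7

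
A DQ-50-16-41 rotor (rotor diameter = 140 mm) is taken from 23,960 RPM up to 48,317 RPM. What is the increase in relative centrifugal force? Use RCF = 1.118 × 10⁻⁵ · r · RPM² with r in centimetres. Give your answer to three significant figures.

≈ 138000 × g

r = 140 mm / 2 = 70 mm = 7 cm
RCF₁ = 1.118 × 10⁻⁵ × 7 × (23960)² = 1.118 × 10⁻⁵ × 7 × 574,081,600 ≈ 44,927.6 × g
RCF₂ = 1.118 × 10⁻⁵ × 7 × (48317)² = 1.118 × 10⁻⁵ × 7 × 2,334,532,489 ≈ 182,700.5 × g
Increase = 182,700.5 − 44,927.6 = 137,772.9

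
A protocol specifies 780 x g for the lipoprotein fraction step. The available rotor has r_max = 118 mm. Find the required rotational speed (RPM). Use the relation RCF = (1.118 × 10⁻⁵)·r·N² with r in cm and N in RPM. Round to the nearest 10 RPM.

N ≈ 2430 RPM

r = 118 mm = 11.8 cm
780 = 1.118 × 10⁻⁵ × 11.8 × N²
N² = 780 / (13.1924 × 10⁻⁵) = 5,912,495
N ≈ √5,912,495 ≈ 2,431.6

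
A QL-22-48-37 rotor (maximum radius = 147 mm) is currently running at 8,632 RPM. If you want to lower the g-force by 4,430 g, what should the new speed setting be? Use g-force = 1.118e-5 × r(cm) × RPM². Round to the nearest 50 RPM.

6900 RPM

r = 147 mm = 14.7 cm
Current RCF = 1.118 × 10⁻⁵ × 14.7 × (8632)² = 1.118 × 10⁻⁵ × 14.7 × 74,511,424 ≈ 12,245.7 × g
Target RCF = 12,245.7 − 4,430 = 7,815.7 × g
N² = 7,815.7 / (16.4346 × 10⁻⁵) = 47,556,375
N ≈ √47,556,375 ≈ 6,896.1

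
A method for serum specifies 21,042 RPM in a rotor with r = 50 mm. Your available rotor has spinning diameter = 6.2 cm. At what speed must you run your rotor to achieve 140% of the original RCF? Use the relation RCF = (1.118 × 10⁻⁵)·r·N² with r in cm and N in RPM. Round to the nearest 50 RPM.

Original rotor: r = 50 mm = 5.0 cm
RCF_original = 1.118 × 10⁻⁵ × 5 × (21042)² = 1.118 × 10⁻⁵ × 5 × 442,765,764 ≈ 24,750.6 × g
Target RCF = 1.4 × 24,750.6 ≈ 34,650.8 × g
Your rotor: r = 6.2 / 2 = 3.1 cm
34,650.8 = 1.118 × 10⁻⁵ × 3.1 × N²
N² = 34,650.8 / (3.4658 × 10⁻⁵) = 999,792,256
N ≈ √999,792,256 ≈ 31,619.5

31600 RPM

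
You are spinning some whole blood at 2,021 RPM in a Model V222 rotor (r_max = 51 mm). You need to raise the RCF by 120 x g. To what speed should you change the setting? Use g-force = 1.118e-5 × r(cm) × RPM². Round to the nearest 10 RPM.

r = 51 mm = 5.1 cm
Current RCF = 1.118 × 10⁻⁵ × 5.1 × (2021)² = 1.118 × 10⁻⁵ × 5.1 × 4,084,441 ≈ 232.9 × g
Target RCF = 232.9 + 120 = 352.9 × g
N² = 352.9 / (5.7018 × 10⁻⁵) = 6,189,274
N ≈ √6,189,274 ≈ 2,487.8

≈ 2490 RPM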